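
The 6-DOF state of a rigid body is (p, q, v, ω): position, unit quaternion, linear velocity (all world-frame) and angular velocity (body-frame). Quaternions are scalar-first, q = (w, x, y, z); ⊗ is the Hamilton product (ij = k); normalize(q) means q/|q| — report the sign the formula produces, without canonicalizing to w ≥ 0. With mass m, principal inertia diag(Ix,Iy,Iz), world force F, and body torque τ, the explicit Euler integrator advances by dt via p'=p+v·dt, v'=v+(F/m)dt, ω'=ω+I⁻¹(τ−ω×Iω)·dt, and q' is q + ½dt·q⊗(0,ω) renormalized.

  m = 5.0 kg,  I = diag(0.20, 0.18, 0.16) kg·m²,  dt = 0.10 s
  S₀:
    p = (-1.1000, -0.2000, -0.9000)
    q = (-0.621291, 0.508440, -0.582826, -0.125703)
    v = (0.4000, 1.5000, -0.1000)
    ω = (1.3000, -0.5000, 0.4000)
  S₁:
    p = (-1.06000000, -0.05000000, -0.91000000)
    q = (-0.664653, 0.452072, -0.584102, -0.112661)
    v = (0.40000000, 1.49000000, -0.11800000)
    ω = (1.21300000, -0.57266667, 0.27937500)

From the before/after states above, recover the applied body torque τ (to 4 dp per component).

ω₁ − ω₀ = (-0.08700000, -0.07266667, -0.12062500)
precession coupling = (0.0040, 0.0208, 0.0130)
I·α + gyro = (-0.1700, -0.1100, -0.1800)

τ = (-0.1700, -0.1100, -0.1800)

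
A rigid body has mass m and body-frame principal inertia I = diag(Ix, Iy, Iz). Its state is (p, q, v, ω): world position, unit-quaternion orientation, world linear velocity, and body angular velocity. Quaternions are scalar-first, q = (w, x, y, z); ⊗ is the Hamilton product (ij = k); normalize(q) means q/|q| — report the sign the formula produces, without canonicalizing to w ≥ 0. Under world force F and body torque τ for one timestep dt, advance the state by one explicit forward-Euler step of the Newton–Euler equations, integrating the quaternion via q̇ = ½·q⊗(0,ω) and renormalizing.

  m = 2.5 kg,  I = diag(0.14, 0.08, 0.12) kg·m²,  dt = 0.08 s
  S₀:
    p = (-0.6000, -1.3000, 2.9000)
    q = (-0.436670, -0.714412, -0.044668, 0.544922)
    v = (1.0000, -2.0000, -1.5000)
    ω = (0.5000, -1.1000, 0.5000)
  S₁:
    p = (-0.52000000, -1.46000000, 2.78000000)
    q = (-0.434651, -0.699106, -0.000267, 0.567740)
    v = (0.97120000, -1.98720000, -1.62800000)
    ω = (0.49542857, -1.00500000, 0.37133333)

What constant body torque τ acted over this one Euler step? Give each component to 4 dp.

τ = (-0.0300, 0.1000, -0.1600)

ω₁ − ω₀ = (-0.00457143, 0.09500000, -0.12866667)
gyro term ω₀×Iω₀ = (-0.0220, 0.0050, 0.0330)
applied torque τ = (-0.0300, 0.1000, -0.1600)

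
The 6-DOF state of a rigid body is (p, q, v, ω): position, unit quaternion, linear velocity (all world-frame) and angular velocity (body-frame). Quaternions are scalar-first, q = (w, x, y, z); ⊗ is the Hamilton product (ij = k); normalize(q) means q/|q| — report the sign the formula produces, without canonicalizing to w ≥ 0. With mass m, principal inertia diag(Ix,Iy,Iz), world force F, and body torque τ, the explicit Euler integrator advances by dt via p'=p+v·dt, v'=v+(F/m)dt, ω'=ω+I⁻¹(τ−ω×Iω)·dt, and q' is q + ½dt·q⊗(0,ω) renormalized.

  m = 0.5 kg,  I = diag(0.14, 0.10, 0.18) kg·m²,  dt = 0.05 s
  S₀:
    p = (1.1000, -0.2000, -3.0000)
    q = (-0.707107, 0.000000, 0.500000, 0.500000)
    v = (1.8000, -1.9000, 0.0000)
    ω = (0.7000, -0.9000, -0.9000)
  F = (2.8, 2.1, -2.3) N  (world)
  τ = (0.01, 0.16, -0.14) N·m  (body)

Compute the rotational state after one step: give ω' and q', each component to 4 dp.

precession coupling ω×(Iω) = (0.0648, 0.0252, 0.0252)
(τ − ω×Iω)/I = (-0.3914, 1.3480, -0.9178)
new body rate ω' = (0.6804, -0.8326, -0.9459)
2q̇ = q⊗(0,ω) = (0.9000000, -0.4949749, 0.9863963, 0.2863963)
q' = normalize(q + ½dt·q⊗(0,ω)) = (-0.6842, -0.0124, 0.5243, 0.5068)

ω' = (0.6804, -0.8326, -0.9459)
q' = (-0.6842, -0.0124, 0.5243, 0.5068)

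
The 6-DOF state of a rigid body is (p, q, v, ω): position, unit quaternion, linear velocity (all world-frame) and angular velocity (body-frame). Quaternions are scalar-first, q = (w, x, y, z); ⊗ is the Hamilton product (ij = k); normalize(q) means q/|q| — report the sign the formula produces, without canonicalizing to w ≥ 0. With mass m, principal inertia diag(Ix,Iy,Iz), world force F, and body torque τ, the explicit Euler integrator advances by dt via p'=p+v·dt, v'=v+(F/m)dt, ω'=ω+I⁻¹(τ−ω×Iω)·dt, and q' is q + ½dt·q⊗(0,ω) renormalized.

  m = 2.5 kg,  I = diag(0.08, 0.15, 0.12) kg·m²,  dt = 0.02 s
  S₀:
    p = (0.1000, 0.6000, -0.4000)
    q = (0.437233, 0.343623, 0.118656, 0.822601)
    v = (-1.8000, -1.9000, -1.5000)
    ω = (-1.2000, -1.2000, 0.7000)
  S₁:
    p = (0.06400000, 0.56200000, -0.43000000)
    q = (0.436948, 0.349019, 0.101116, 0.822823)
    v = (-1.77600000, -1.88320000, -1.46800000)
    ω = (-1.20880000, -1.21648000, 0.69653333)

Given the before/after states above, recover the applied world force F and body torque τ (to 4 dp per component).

velocity change Δv = (0.02400000, 0.01680000, 0.03200000)
applied force F = (3.0000, 2.1000, 4.0000)
ω₁ − ω₀ = (-0.00880000, -0.01648000, -0.00346667)
gyro term ω₀×Iω₀ = (0.0252, 0.0336, 0.1008)
applied torque τ = (-0.0100, -0.0900, 0.0800)

F = (3.0000, 2.1000, 4.0000)
τ = (-0.0100, -0.0900, 0.0800)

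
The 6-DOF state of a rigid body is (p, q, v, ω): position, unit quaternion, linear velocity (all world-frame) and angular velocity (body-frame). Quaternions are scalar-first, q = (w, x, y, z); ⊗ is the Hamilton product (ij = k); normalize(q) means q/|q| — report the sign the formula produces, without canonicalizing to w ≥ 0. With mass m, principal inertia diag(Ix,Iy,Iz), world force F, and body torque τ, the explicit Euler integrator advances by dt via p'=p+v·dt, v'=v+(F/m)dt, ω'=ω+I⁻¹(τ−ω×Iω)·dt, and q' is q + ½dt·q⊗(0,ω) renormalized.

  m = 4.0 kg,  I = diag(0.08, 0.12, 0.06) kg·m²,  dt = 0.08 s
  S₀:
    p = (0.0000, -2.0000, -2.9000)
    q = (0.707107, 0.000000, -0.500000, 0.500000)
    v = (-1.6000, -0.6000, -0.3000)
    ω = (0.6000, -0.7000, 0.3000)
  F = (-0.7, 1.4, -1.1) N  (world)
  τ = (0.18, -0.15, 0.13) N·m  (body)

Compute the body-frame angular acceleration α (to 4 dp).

gyro term ω×Iω = (0.0126, 0.0036, -0.0168)
α = I⁻¹(τ − ω×Iω) = (2.0925, -1.2800, 2.4467)

α = (2.0925, -1.2800, 2.4467)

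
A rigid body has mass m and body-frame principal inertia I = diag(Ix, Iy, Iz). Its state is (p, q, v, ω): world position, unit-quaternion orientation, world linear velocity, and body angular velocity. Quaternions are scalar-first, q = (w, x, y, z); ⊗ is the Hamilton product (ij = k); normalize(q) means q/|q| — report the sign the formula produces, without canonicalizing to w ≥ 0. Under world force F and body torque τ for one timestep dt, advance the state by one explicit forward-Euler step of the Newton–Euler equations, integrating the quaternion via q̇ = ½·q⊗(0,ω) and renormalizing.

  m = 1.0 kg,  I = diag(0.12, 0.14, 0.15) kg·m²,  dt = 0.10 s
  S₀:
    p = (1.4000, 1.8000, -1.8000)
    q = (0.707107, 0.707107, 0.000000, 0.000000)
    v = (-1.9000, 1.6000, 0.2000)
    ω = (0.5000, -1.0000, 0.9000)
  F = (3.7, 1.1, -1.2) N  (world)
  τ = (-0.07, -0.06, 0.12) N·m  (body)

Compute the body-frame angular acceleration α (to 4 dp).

α = (-0.5083, -0.3321, 0.8667)

ω×(Iω) gyroscopic = (-0.0090, -0.0135, -0.0100)
(τ − ω×Iω)/I = (-0.5083, -0.3321, 0.8667)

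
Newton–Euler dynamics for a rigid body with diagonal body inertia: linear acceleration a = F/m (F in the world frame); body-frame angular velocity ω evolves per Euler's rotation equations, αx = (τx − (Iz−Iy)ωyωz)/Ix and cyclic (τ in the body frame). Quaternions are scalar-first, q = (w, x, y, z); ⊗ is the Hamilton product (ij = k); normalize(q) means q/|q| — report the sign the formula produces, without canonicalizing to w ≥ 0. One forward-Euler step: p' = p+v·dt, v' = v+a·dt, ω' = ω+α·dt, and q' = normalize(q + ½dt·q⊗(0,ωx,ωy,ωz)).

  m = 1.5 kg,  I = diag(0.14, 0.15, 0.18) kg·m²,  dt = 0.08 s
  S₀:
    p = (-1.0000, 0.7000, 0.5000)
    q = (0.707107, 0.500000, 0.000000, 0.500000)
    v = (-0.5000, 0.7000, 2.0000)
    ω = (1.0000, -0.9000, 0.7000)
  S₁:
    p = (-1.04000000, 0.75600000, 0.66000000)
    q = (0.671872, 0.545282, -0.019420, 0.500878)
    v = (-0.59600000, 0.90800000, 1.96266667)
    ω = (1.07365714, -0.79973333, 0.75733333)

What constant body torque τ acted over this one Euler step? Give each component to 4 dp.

τ = (0.1100, 0.1600, 0.1200)

Δω = ω₁−ω₀ = (0.07365714, 0.10026667, 0.05733333)
gyro term ω₀×Iω₀ = (-0.0189, -0.0280, -0.0090)
applied torque τ = (0.1100, 0.1600, 0.1200)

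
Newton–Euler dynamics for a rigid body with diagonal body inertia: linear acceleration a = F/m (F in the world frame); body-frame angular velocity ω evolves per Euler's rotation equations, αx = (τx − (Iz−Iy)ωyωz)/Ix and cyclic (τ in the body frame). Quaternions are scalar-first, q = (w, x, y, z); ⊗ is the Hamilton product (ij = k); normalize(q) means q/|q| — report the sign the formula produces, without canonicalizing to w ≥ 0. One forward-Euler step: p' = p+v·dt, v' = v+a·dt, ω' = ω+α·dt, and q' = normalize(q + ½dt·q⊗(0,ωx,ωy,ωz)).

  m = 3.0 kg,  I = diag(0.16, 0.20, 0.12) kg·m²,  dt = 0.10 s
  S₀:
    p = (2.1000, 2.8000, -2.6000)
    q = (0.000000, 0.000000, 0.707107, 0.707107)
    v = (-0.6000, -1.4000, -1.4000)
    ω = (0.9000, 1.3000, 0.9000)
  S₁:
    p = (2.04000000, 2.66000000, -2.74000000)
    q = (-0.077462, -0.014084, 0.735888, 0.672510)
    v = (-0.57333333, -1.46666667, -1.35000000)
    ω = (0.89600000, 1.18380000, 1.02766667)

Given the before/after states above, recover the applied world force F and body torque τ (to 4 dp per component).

F = (0.8000, -2.0000, 1.5000)
τ = (-0.1000, -0.2000, 0.2000)

Δv = v₁−v₀ = (0.02666667, -0.06666667, 0.05000000)
applied force F = (0.8000, -2.0000, 1.5000)
Δω = ω₁−ω₀ = (-0.00400000, -0.11620000, 0.12766667)
τ = I·(Δω/dt) + ω₀×(Iω₀) = (-0.1000, -0.2000, 0.2000)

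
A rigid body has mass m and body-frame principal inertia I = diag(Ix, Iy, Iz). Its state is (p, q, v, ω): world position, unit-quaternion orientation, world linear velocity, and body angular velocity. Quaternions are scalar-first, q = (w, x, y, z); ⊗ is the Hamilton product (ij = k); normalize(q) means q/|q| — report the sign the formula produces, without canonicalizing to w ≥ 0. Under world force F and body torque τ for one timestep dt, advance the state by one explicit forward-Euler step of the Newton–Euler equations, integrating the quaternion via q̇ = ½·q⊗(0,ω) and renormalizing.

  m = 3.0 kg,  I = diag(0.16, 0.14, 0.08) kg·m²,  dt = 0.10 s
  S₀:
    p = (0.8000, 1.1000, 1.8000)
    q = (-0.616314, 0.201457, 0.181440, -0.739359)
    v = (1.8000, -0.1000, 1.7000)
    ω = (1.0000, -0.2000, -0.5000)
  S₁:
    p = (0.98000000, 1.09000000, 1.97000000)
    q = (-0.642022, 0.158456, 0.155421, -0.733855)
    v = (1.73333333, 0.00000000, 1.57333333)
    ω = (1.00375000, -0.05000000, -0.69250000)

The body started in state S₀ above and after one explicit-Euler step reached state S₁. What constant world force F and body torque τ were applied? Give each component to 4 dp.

Δv = v₁−v₀ = (-0.06666667, 0.10000000, -0.12666667)
applied force F = (-2.0000, 3.0000, -3.8000)
ω₁ − ω₀ = (0.00375000, 0.15000000, -0.19250000)
ω₀×(Iω₀) = (-0.0060, -0.0400, 0.0040)
applied torque τ = (0.0000, 0.1700, -0.1500)

F = (-2.0000, 3.0000, -3.8000)
τ = (0.0000, 0.1700, -0.1500)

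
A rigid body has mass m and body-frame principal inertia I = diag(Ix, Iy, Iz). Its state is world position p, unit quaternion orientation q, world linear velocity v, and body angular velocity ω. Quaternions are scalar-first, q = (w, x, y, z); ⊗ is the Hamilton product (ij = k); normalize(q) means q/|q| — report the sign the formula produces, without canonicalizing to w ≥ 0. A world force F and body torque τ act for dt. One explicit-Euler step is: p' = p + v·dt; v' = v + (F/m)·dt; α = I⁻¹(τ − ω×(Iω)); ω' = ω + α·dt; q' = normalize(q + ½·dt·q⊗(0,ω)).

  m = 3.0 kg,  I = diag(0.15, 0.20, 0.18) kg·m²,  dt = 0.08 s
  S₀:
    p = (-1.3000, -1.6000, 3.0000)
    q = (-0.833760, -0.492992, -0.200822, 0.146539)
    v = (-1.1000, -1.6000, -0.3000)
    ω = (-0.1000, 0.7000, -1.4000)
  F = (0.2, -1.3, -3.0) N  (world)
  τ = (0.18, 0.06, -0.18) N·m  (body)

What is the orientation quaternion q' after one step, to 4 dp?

q' = (-0.8203, -0.4816, -0.2519, 0.1783)

Hamilton product q⊗(0,ω) = (0.2964308, 0.2619495, -1.2884747, 0.8020874)
q' = normalize(q + ½dt·q⊗(0,ω)) = (-0.8203, -0.4816, -0.2519, 0.1783)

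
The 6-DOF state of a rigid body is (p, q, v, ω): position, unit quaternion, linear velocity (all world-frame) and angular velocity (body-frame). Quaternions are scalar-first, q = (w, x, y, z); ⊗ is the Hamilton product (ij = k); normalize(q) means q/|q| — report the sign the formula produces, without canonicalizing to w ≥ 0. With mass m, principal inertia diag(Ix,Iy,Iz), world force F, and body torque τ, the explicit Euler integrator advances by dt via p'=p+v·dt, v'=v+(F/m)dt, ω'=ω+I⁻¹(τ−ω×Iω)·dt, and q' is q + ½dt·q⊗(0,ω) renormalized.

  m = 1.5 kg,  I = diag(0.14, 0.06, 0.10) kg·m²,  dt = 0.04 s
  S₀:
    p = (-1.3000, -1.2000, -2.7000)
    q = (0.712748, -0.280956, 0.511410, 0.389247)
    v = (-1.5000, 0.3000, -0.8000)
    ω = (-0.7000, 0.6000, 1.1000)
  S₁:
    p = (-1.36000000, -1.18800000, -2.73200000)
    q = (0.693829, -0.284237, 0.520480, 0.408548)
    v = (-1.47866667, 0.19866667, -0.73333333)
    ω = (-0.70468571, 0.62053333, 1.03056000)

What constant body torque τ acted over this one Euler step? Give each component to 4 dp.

τ = (0.0100, 0.0000, -0.1400)

rate change Δω = (-0.00468571, 0.02053333, -0.06944000)
precession coupling = (0.0264, -0.0308, 0.0336)
applied torque τ = (0.0100, 0.0000, -0.1400)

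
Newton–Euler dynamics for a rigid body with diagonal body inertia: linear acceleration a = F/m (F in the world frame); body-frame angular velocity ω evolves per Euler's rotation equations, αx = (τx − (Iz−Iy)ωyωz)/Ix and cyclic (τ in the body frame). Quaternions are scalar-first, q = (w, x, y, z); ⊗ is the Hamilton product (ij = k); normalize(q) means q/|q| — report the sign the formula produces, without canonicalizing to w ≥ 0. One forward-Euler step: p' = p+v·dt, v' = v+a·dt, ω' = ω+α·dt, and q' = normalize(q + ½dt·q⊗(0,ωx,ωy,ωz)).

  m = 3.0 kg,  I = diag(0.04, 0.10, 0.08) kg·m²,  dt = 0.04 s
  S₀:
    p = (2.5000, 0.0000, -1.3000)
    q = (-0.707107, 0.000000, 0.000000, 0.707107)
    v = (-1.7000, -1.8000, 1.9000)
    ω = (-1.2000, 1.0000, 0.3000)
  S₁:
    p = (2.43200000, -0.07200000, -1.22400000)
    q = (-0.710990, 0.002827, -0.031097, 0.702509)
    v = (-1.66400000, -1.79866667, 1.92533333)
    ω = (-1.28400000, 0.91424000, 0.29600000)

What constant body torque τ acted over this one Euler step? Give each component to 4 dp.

rate change Δω = (-0.08400000, -0.08576000, -0.00400000)
gyro term ω₀×Iω₀ = (-0.0060, 0.0144, -0.0720)
τ = I·(Δω/dt) + ω₀×(Iω₀) = (-0.0900, -0.2000, -0.0800)

τ = (-0.0900, -0.2000, -0.0800)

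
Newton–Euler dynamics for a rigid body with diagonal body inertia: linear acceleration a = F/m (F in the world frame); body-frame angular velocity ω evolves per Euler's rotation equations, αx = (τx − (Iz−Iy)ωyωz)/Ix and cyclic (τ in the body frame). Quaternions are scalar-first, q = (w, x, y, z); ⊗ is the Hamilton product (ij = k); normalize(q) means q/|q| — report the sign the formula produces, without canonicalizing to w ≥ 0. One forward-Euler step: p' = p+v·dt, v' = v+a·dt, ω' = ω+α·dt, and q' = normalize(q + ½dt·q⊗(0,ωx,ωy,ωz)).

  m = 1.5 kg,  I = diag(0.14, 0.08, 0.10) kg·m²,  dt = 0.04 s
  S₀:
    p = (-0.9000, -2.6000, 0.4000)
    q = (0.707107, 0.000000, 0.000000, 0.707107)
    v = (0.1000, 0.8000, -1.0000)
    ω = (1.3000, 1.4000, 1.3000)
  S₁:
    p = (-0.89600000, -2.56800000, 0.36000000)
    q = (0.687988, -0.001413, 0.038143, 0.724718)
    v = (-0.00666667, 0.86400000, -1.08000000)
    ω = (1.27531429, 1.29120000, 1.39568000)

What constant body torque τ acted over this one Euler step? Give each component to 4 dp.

τ = (-0.0500, -0.1500, 0.1300)

rate change Δω = (-0.02468571, -0.10880000, 0.09568000)
ω₀×(Iω₀) = (0.0364, 0.0676, -0.1092)
applied torque τ = (-0.0500, -0.1500, 0.1300)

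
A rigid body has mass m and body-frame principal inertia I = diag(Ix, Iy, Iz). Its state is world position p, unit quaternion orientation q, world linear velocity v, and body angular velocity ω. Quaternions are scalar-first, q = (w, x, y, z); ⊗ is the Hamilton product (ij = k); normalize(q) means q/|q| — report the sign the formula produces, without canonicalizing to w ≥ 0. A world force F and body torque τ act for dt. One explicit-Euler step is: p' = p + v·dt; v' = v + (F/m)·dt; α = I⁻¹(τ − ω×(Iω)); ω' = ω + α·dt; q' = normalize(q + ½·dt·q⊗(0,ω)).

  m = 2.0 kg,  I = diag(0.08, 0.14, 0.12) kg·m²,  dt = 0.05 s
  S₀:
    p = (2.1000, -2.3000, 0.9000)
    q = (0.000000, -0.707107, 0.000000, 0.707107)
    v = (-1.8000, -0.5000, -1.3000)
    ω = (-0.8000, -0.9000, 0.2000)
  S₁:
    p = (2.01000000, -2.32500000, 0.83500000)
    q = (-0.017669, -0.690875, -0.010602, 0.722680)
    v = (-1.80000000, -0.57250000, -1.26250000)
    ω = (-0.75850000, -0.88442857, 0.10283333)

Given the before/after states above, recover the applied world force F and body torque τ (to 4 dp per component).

F = (0.0000, -2.9000, 1.5000)
τ = (0.0700, 0.0500, -0.1900)

Δω = ω₁−ω₀ = (0.04150000, 0.01557143, -0.09716667)
I·α + gyro = (0.0700, 0.0500, -0.1900)
Δv = v₁−v₀ = (0.00000000, -0.07250000, 0.03750000)
applied force F = (0.0000, -2.9000, 1.5000)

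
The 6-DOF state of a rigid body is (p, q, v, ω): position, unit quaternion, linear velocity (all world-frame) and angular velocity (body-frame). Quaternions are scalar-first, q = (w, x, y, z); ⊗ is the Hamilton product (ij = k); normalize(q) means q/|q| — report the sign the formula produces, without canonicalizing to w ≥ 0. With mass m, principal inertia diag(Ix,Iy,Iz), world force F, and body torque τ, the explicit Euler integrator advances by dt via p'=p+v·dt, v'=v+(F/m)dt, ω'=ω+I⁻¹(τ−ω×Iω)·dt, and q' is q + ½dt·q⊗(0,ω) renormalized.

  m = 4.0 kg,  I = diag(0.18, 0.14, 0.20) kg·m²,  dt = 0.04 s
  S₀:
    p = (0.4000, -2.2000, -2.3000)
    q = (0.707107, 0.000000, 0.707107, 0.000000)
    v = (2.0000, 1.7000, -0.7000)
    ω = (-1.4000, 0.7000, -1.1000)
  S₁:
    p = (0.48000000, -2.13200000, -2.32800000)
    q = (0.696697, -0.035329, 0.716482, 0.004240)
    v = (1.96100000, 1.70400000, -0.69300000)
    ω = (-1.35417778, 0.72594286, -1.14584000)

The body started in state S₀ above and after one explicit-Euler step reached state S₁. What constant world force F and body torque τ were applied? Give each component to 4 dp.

F = (-3.9000, 0.4000, 0.7000)
τ = (0.1600, 0.0600, -0.1900)

ω₁ − ω₀ = (0.04582222, 0.02594286, -0.04584000)
applied torque τ = (0.1600, 0.0600, -0.1900)
v₁ − v₀ = (-0.03900000, 0.00400000, 0.00700000)
m·(v₁−v₀)/dt = (-3.9000, 0.4000, 0.7000)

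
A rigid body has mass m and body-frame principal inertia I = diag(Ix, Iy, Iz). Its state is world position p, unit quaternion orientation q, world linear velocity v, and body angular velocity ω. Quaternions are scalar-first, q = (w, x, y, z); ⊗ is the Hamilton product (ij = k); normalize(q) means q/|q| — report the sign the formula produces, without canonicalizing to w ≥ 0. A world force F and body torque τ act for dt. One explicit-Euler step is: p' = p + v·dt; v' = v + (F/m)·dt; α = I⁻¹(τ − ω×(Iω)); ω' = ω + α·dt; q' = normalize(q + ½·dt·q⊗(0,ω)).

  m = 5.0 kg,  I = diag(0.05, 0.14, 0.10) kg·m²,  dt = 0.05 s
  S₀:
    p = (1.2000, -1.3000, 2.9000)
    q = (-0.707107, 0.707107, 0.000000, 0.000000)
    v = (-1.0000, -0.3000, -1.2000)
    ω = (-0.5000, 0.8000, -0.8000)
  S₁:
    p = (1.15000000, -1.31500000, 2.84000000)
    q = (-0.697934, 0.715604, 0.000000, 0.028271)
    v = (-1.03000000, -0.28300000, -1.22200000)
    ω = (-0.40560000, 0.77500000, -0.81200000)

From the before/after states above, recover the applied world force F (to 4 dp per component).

F = (-3.0000, 1.7000, -2.2000)

Δv = v₁−v₀ = (-0.03000000, 0.01700000, -0.02200000)
F = m·Δv/dt = (-3.0000, 1.7000, -2.2000)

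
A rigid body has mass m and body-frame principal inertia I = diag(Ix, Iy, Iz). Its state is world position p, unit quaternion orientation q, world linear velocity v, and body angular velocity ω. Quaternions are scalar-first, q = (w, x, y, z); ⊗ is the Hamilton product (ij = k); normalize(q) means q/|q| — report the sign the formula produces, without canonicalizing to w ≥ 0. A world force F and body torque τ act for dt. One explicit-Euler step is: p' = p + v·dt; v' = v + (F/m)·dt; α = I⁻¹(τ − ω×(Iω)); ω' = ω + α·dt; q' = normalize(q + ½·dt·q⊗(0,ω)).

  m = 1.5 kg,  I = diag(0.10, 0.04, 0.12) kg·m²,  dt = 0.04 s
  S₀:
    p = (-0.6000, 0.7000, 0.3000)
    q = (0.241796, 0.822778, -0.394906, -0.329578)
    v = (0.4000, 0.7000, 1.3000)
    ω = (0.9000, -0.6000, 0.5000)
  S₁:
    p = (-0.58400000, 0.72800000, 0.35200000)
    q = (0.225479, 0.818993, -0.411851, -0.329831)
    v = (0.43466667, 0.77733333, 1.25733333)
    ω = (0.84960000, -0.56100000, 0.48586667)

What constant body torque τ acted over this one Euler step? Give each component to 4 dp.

τ = (-0.1500, 0.0300, -0.0100)

ω₁ − ω₀ = (-0.05040000, 0.03900000, -0.01413333)
gyro term ω₀×Iω₀ = (-0.0240, -0.0090, 0.0324)
τ = I·(Δω/dt) + ω₀×(Iω₀) = (-0.1500, 0.0300, -0.0100)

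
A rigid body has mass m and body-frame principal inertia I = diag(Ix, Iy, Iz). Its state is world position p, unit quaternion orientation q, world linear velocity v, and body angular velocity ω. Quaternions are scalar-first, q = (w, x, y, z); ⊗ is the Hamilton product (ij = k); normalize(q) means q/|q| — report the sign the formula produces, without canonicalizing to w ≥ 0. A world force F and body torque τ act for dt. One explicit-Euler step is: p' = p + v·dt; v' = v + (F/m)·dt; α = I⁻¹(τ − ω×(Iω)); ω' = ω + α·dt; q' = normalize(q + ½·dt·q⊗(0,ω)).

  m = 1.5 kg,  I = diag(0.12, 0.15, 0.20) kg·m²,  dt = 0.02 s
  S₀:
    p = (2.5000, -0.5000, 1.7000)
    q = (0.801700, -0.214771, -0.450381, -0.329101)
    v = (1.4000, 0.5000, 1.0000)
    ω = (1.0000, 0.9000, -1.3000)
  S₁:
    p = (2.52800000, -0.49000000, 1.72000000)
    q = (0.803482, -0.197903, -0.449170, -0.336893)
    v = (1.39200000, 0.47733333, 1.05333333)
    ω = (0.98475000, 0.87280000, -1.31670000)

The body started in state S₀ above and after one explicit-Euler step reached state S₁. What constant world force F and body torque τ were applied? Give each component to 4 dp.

F = (-0.6000, -1.7000, 4.0000)
τ = (-0.1500, -0.1000, -0.1400)

Δω = ω₁−ω₀ = (-0.01525000, -0.02720000, -0.01670000)
τ = I·(Δω/dt) + ω₀×(Iω₀) = (-0.1500, -0.1000, -0.1400)
v₁ − v₀ = (-0.00800000, -0.02266667, 0.05333333)
applied force F = (-0.6000, -1.7000, 4.0000)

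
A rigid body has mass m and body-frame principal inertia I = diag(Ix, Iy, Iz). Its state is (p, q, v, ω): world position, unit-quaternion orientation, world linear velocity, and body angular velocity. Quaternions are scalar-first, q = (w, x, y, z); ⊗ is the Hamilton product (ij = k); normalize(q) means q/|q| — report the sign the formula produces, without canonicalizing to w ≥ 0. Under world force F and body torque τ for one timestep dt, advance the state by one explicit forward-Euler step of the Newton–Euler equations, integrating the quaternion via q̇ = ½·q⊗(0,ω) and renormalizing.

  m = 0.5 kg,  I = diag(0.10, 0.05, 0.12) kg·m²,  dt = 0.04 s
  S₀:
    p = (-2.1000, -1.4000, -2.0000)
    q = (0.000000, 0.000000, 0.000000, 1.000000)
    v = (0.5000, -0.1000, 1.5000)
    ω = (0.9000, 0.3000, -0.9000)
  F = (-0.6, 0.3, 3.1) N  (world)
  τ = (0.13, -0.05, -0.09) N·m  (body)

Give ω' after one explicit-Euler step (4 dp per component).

gyro term ω×Iω = (-0.0189, 0.0162, -0.0135)
(τ − ω×Iω)/I = (1.4890, -1.3240, -0.6375)
new body rate ω' = (0.9596, 0.2470, -0.9255)

ω' = (0.9596, 0.2470, -0.9255)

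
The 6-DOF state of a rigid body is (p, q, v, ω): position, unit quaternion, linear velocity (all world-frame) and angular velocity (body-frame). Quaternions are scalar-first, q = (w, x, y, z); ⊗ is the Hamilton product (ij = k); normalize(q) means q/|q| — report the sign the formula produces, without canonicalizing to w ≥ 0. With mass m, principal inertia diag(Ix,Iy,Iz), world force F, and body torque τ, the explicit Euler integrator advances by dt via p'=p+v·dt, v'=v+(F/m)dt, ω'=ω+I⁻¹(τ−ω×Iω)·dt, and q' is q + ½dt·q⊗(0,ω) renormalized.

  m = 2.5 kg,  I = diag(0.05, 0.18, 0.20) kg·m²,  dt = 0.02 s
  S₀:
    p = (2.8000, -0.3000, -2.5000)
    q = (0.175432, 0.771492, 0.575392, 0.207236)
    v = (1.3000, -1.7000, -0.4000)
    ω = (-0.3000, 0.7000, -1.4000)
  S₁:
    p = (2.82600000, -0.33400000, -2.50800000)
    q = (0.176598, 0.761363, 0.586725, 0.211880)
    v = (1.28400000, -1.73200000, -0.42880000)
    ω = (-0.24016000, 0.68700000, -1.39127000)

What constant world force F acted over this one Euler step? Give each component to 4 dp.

v₁ − v₀ = (-0.01600000, -0.03200000, -0.02880000)
applied force F = (-2.0000, -4.0000, -3.6000)

F = (-2.0000, -4.0000, -3.6000)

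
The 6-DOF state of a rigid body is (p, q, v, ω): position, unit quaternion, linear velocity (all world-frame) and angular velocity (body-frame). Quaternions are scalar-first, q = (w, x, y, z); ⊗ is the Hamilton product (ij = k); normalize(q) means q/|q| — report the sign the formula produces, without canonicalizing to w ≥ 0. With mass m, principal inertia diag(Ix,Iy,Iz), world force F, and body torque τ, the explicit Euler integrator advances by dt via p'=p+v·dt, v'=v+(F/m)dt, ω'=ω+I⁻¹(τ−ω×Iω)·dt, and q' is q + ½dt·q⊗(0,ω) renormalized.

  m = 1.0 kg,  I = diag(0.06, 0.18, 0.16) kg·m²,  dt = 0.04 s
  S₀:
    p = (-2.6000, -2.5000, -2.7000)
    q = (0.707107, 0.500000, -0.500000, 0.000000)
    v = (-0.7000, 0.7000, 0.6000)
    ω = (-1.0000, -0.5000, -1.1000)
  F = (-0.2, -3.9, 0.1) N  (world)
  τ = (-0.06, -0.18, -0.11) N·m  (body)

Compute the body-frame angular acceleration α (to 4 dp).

α = (-0.8167, -0.3889, -1.0625)

ω×(Iω) gyroscopic = (-0.0110, -0.1100, 0.0600)
angular accel α = (-0.8167, -0.3889, -1.0625)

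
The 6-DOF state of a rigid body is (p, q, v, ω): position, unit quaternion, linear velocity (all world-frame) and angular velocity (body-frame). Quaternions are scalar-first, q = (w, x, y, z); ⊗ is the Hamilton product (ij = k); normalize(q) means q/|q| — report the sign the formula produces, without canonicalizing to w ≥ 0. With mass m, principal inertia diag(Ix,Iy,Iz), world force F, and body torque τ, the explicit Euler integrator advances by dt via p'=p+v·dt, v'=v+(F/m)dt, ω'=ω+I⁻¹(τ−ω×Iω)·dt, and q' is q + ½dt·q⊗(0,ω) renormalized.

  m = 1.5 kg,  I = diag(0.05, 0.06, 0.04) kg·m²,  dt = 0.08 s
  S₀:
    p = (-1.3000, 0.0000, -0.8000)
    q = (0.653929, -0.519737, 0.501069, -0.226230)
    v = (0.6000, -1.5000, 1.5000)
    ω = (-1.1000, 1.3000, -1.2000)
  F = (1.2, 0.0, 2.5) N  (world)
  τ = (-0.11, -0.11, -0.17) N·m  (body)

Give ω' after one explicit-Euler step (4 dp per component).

(τ − ω×Iω)/I = (-2.8240, -2.0533, -3.8925)
ω' = ω + α·dt = (-1.3259, 1.1357, -1.5114)

ω' = (-1.3259, 1.1357, -1.5114)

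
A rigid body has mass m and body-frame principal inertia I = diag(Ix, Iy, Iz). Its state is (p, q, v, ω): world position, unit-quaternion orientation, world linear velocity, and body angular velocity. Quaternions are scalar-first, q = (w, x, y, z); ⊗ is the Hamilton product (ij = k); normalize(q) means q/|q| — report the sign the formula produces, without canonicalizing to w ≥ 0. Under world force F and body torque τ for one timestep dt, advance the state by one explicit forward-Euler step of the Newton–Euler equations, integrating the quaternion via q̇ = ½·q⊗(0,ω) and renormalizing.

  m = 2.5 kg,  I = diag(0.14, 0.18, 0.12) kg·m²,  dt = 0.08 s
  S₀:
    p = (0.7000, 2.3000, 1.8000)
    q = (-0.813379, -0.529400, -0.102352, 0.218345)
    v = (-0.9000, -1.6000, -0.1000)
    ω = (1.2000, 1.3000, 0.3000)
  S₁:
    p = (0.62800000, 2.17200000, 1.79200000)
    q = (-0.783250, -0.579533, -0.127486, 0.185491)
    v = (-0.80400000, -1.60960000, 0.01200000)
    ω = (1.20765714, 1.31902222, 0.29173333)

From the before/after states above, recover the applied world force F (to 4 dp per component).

velocity change Δv = (0.09600000, -0.00960000, 0.11200000)
m·(v₁−v₀)/dt = (3.0000, -0.3000, 3.5000)

F = (3.0000, -0.3000, 3.5000)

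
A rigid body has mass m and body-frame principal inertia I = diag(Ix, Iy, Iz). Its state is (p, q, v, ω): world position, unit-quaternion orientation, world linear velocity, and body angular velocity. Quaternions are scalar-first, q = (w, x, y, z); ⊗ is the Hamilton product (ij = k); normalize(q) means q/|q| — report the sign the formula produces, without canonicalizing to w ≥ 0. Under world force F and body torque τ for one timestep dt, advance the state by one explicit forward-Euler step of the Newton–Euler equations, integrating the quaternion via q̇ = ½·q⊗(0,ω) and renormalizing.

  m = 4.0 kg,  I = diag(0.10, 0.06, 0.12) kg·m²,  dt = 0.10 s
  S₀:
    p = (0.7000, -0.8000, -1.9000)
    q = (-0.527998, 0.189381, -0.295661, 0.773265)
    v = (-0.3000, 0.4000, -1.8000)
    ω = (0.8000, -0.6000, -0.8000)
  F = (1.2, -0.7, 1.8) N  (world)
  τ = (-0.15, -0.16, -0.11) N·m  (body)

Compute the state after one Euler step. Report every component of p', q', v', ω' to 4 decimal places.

p' = (0.6700, -0.7600, -2.0800)
q' = (-0.5125, 0.2029, -0.2408, 0.7989)
v' = (-0.2700, 0.3825, -1.7550)
ω' = (0.6212, -0.8880, -0.9077)

a = (0.3000, -0.1750, 0.4500)
new position p' = (0.6700, -0.7600, -2.0800)
v + (F/m)dt = (-0.2700, 0.3825, -1.7550)
angular accel α = (-1.7880, -2.8800, -1.0767)
ω' = ω + α·dt = (0.6212, -0.8880, -0.9077)
q⊗(0,ω) = (0.2897106, 0.2780894, 1.0869156, 0.5452986)
q' = normalize(q + ½dt·q⊗(0,ω)) = (-0.5125, 0.2029, -0.2408, 0.7989)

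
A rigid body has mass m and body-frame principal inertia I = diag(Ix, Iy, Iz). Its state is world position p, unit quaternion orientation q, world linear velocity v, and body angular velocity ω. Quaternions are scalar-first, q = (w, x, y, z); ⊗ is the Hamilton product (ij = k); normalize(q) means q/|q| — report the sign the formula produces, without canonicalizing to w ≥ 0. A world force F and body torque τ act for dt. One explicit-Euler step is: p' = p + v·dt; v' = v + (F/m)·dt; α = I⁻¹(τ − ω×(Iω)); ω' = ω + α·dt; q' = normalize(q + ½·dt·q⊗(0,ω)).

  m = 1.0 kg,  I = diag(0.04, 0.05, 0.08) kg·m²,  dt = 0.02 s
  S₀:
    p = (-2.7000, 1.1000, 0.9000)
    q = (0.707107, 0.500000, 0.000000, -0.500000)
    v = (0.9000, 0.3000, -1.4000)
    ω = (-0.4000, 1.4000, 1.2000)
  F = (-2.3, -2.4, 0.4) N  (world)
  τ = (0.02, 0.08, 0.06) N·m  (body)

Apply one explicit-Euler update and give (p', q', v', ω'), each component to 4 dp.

p' = (-2.6820, 1.1060, 0.8720)
q' = (0.7150, 0.5041, 0.0059, -0.4844)
v' = (0.8540, 0.2520, -1.3920)
ω' = (-0.4152, 1.4243, 1.2164)

linear accel F/m = (-2.3000, -2.4000, 0.4000)
p + v·dt = (-2.6820, 1.1060, 0.8720)
v' = v + a·dt = (0.8540, 0.2520, -1.3920)
precession coupling ω×(Iω) = (0.0504, 0.0192, -0.0056)
(τ − ω×Iω)/I = (-0.7600, 1.2160, 0.8200)
ω' = ω + α·dt = (-0.4152, 1.4243, 1.2164)
2q̇ = q⊗(0,ω) = (0.8000000, 0.4171572, 0.5899498, 1.5485284)
updated quaternion q' = (0.7150, 0.5041, 0.0059, -0.4844)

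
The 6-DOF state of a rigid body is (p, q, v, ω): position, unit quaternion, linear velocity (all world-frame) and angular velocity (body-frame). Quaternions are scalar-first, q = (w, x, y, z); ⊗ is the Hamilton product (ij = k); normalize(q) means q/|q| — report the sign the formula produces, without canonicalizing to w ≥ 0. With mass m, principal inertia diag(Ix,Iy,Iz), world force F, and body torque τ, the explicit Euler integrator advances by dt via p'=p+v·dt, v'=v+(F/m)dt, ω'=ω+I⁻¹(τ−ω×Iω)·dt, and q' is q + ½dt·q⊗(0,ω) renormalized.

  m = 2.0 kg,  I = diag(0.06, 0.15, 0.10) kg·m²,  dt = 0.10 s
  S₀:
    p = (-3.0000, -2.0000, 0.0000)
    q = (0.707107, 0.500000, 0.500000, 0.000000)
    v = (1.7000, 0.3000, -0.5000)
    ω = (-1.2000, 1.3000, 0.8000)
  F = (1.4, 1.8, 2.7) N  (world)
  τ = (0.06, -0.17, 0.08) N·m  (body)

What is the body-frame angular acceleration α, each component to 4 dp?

precession coupling ω×(Iω) = (-0.0520, 0.0384, -0.1404)
α = I⁻¹(τ − ω×Iω) = (1.8667, -1.3893, 2.2040)

α = (1.8667, -1.3893, 2.2040)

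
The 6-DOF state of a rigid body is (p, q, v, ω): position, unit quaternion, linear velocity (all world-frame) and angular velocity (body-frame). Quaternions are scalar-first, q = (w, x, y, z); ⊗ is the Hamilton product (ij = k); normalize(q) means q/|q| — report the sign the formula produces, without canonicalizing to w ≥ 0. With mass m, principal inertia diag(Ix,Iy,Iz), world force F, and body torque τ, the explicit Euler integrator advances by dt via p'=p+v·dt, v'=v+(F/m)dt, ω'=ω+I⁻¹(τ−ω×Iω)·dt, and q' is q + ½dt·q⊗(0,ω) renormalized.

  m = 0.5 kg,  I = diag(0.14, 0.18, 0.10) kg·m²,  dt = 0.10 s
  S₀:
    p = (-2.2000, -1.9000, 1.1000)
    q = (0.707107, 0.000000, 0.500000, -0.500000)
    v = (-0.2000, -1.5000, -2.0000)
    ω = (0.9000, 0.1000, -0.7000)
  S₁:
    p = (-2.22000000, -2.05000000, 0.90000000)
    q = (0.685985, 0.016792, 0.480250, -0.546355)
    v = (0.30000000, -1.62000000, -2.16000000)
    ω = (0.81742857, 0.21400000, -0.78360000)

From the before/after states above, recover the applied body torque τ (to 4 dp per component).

τ = (-0.1100, 0.1800, -0.0800)

Δω = ω₁−ω₀ = (-0.08257143, 0.11400000, -0.08360000)
gyro term ω₀×Iω₀ = (0.0056, -0.0252, 0.0036)
I·α + gyro = (-0.1100, 0.1800, -0.0800)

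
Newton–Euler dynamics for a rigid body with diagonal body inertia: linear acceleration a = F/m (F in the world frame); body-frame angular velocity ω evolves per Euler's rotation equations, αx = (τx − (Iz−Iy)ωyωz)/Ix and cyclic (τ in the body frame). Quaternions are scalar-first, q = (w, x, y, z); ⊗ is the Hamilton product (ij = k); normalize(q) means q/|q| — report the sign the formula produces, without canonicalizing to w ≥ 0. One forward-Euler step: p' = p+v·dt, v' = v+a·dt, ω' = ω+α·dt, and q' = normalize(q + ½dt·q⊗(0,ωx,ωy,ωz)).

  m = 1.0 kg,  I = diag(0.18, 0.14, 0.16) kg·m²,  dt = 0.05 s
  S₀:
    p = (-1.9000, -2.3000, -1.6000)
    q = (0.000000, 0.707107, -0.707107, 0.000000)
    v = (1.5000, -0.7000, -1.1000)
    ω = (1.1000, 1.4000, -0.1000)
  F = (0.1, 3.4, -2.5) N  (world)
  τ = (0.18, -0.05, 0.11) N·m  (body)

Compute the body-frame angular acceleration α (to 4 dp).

ω×(Iω) gyroscopic = (-0.0028, -0.0022, -0.0616)
α = I⁻¹(τ − ω×Iω) = (1.0156, -0.3414, 1.0725)

α = (1.0156, -0.3414, 1.0725)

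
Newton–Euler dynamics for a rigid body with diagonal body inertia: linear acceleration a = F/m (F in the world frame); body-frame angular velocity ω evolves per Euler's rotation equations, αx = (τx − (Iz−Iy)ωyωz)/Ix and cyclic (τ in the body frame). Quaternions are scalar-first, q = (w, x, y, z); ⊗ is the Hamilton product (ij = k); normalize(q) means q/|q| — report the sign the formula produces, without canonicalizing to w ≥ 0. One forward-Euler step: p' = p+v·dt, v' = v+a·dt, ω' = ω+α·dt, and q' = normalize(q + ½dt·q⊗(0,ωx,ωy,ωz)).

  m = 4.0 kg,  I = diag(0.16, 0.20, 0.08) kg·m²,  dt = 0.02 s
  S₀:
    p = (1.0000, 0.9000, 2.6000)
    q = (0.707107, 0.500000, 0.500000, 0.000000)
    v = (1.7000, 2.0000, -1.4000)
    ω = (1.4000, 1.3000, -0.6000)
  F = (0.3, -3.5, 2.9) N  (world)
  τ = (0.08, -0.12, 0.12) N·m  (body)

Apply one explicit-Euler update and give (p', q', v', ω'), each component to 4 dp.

p' = (1.0340, 0.9400, 2.5720)
q' = (0.6935, 0.5068, 0.5121, -0.0047)
v' = (1.7015, 1.9825, -1.3855)
ω' = (1.3983, 1.2947, -0.5882)

(τ − ω×Iω)/I = (-0.0850, -0.2640, 0.5900)
new body rate ω' = (1.3983, 1.2947, -0.5882)
Hamilton product q⊗(0,ω) = (-1.3500000, 0.6899498, 1.2192391, -0.4742642)
q' = normalize(q + ½dt·q⊗(0,ω)) = (0.6935, 0.5068, 0.5121, -0.0047)
a = (0.0750, -0.8750, 0.7250)
p' = p + v·dt = (1.0340, 0.9400, 2.5720)
v' = v + a·dt = (1.7015, 1.9825, -1.3855)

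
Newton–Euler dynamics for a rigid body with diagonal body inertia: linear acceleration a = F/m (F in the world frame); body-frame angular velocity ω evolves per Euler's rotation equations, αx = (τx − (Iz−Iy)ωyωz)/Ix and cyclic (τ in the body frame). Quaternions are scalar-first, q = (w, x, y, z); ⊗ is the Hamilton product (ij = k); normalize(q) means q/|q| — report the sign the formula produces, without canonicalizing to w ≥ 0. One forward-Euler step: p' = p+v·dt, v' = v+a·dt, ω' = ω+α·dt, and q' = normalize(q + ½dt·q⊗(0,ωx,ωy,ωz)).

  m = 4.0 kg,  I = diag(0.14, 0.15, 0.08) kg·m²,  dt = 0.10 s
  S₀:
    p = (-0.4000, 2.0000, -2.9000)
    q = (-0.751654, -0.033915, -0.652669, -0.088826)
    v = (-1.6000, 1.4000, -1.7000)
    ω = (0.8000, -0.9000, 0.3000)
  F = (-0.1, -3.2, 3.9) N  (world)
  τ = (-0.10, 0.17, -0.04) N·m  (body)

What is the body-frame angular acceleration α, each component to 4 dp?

precession coupling ω×(Iω) = (0.0189, 0.0144, -0.0072)
(τ − ω×Iω)/I = (-0.8493, 1.0373, -0.4100)

α = (-0.8493, 1.0373, -0.4100)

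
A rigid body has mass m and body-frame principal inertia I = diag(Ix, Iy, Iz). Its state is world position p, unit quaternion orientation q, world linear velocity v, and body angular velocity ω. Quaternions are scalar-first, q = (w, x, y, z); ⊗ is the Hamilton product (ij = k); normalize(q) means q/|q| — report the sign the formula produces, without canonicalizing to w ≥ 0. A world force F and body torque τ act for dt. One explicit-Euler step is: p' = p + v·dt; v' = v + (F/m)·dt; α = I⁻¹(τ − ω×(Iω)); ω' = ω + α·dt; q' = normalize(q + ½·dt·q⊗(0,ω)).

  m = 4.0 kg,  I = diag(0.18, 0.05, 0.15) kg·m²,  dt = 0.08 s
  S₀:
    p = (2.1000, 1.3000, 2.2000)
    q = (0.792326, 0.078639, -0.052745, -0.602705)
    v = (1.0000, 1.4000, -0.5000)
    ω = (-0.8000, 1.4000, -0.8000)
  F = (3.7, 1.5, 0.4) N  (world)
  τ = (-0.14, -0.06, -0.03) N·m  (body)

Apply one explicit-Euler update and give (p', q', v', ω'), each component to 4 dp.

α = I⁻¹(τ − ω×Iω) = (-0.1556, -1.5840, -1.1707)
new body rate ω' = (-0.8124, 1.2733, -0.8937)
q⊗(0,ω) = (-0.3454098, 0.2521222, 1.6543316, -0.5659622)
q' = normalize(q + ½dt·q⊗(0,ω)) = (0.7765, 0.0885, 0.0134, -0.6237)
p + v·dt = (2.1800, 1.4120, 2.1600)
new velocity v' = (1.0740, 1.4300, -0.4920)

p' = (2.1800, 1.4120, 2.1600)
q' = (0.7765, 0.0885, 0.0134, -0.6237)
v' = (1.0740, 1.4300, -0.4920)
ω' = (-0.8124, 1.2733, -0.8937)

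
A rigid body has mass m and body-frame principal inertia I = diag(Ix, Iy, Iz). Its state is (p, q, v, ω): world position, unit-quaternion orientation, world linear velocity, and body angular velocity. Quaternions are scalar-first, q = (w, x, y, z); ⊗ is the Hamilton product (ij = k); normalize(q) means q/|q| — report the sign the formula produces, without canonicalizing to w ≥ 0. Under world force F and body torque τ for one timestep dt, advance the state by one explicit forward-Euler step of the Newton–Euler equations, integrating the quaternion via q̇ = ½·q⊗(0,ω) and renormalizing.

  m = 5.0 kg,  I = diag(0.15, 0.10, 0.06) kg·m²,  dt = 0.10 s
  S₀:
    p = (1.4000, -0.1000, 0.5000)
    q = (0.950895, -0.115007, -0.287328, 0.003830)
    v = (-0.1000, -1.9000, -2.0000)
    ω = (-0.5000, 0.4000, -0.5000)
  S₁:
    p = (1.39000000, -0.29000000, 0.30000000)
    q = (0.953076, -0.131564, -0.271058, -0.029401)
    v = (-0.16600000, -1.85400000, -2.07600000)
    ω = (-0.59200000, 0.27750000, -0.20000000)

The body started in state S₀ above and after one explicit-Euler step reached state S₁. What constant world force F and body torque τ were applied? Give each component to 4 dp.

v₁ − v₀ = (-0.06600000, 0.04600000, -0.07600000)
applied force F = (-3.3000, 2.3000, -3.8000)
Δω = ω₁−ω₀ = (-0.09200000, -0.12250000, 0.30000000)
precession coupling = (0.0080, 0.0225, 0.0100)
τ = I·(Δω/dt) + ω₀×(Iω₀) = (-0.1300, -0.1000, 0.1900)

F = (-3.3000, 2.3000, -3.8000)
τ = (-0.1300, -0.1000, 0.1900)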